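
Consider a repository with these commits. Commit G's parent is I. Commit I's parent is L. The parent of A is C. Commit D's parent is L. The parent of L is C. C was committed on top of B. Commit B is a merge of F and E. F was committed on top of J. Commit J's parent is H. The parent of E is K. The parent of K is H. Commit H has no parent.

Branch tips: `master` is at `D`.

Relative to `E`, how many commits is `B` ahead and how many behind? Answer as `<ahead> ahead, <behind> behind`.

Reachable from B: {B, E, F, H, J, K}.
Reachable from E: {E, H, K}.
Only in B's history (ahead): {B, F, J} — 3.
Only in E's history (behind): {} — 0.

3 ahead, 0 behind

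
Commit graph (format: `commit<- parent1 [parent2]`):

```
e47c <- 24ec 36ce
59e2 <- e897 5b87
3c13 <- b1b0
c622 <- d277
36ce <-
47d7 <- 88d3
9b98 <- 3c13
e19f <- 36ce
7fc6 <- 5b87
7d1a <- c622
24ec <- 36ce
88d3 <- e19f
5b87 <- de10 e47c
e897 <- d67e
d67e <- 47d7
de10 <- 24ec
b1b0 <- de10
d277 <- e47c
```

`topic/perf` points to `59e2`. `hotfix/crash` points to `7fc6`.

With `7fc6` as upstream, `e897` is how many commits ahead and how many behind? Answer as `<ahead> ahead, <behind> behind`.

5 ahead, 5 behind

Reachable from e897: {36ce, 47d7, 88d3, d67e, e19f, e897}.
Reachable from 7fc6: {24ec, 36ce, 5b87, 7fc6, de10, e47c}.
Only in e897's history (ahead): {47d7, 88d3, d67e, e19f, e897} — 5.
Only in 7fc6's history (behind): {24ec, 5b87, 7fc6, de10, e47c} — 5.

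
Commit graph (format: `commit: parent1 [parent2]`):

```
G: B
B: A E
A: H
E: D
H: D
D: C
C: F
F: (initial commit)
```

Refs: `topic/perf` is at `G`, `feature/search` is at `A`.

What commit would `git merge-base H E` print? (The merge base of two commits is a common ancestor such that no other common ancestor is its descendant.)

Ancestors of H: {C, D, F, H}.
Ancestors of E: {C, D, E, F}.
Common ancestors: {C, D, F}.
Among these, D is not an ancestor of any other common ancestor — it is the merge base.

D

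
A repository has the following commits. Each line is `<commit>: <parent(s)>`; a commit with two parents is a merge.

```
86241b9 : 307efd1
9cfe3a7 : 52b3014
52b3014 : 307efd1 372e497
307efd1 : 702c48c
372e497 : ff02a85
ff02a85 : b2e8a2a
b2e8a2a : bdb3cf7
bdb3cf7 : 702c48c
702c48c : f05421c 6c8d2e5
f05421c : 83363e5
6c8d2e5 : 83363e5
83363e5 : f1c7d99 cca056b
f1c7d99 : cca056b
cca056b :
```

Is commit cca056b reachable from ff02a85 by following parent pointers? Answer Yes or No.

Yes

Ancestors of ff02a85 (commits reachable by following parents): {6c8d2e5, 702c48c, 83363e5, b2e8a2a, bdb3cf7, cca056b, f05421c, f1c7d99, ff02a85}.
cca056b is in that set, so it is an ancestor of ff02a85.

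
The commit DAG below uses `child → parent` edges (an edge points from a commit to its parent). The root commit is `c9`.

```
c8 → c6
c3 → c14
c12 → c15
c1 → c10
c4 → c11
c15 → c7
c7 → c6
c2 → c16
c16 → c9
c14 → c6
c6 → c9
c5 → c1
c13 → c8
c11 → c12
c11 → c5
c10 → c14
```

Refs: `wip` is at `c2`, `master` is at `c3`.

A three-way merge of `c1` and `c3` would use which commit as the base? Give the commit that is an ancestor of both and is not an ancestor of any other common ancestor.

c14

Ancestors of c1: {c1, c10, c14, c6, c9}.
Ancestors of c3: {c14, c3, c6, c9}.
Common ancestors: {c14, c6, c9}.
Among these, c14 is not an ancestor of any other common ancestor — it is the merge base.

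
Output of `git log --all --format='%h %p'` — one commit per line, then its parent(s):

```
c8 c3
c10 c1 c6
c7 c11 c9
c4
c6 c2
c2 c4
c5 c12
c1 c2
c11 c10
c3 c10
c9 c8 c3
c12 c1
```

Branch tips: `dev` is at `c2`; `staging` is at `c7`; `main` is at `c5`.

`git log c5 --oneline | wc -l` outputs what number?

Walking parent pointers from c5: reachable set = {c1, c12, c2, c4, c5}.
That is 5 commits.

5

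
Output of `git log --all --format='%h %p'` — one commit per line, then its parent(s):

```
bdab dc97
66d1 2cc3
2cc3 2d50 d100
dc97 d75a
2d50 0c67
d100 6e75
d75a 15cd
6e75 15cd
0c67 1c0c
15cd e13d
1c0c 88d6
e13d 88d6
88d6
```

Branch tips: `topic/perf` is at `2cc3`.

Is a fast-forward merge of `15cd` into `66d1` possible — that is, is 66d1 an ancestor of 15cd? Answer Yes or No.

No

A fast-forward from 66d1 to 15cd is possible iff 66d1 is an ancestor of 15cd.
Ancestors of 15cd: {15cd, 88d6, e13d}.
66d1 is not among them, so fast-forward is not possible.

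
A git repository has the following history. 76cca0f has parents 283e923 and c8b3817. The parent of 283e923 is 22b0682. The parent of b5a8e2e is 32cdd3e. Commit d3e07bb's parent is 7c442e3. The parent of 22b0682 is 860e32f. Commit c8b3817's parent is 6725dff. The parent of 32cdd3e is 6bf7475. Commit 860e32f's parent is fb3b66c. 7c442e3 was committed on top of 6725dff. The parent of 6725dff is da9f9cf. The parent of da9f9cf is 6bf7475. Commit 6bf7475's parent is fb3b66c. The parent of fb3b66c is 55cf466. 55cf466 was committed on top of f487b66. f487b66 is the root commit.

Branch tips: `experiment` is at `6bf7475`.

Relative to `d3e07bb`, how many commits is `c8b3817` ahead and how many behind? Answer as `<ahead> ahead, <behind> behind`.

Reachable from c8b3817: {55cf466, 6725dff, 6bf7475, c8b3817, da9f9cf, f487b66, fb3b66c}.
Reachable from d3e07bb: {55cf466, 6725dff, 6bf7475, 7c442e3, d3e07bb, da9f9cf, f487b66, fb3b66c}.
Only in c8b3817's history (ahead): {c8b3817} — 1.
Only in d3e07bb's history (behind): {7c442e3, d3e07bb} — 2.

1 ahead, 2 behind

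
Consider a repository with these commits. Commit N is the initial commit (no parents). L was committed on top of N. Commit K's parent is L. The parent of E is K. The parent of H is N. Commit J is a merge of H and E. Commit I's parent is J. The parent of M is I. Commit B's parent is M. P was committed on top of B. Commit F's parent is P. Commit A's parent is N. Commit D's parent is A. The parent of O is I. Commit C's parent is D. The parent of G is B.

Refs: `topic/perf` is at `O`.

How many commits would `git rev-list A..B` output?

Reachable from B: {B, E, H, I, J, K, L, M, N}.
Reachable from A: {A, N}.
In B's history but not A's: {B, E, H, I, J, K, L, M} — 8 commits.

8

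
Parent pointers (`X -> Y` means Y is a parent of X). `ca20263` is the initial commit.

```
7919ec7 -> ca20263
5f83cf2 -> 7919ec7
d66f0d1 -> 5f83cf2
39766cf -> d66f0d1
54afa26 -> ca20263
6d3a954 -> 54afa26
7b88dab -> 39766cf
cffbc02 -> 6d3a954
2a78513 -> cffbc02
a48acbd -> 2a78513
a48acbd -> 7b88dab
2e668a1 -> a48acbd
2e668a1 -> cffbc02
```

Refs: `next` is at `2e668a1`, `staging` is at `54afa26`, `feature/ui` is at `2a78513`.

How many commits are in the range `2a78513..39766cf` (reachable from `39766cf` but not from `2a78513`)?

Reachable from 39766cf: {39766cf, 5f83cf2, 7919ec7, ca20263, d66f0d1}.
Reachable from 2a78513: {2a78513, 54afa26, 6d3a954, ca20263, cffbc02}.
In 39766cf's history but not 2a78513's: {39766cf, 5f83cf2, 7919ec7, d66f0d1} — 4 commits.

4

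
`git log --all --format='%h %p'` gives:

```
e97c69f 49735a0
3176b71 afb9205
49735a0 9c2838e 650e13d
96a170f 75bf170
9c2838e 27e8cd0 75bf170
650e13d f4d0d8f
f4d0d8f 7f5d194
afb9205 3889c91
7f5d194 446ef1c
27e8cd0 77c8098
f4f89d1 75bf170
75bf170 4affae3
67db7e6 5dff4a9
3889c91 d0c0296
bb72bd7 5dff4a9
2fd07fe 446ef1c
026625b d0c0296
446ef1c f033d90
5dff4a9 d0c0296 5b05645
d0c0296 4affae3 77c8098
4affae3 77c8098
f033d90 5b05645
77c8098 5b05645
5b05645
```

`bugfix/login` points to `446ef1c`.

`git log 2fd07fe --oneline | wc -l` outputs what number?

4

Walking parent pointers from 2fd07fe: reachable set = {2fd07fe, 446ef1c, 5b05645, f033d90}.
That is 4 commits.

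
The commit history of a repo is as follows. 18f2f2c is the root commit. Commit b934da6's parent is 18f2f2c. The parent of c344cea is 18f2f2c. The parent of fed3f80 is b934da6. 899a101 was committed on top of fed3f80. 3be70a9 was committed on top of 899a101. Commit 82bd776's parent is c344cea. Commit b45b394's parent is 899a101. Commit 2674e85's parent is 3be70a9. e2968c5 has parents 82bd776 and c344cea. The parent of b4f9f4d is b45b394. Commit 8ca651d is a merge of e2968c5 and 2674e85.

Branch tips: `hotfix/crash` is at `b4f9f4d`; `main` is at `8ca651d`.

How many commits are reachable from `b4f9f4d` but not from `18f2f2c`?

5

Reachable from b4f9f4d: {18f2f2c, 899a101, b45b394, b4f9f4d, b934da6, fed3f80}.
Reachable from 18f2f2c: {18f2f2c}.
In b4f9f4d's history but not 18f2f2c's: {899a101, b45b394, b4f9f4d, b934da6, fed3f80} — 5 commits.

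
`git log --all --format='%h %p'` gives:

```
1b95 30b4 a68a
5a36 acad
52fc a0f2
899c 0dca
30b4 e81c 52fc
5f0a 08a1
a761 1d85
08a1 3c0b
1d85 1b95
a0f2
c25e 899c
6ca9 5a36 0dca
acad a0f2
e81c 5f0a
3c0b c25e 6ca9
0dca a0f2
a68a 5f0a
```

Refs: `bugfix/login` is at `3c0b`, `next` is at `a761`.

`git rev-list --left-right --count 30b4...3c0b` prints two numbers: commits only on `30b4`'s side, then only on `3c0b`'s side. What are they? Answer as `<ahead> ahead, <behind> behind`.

5 ahead, 0 behind

Reachable from 30b4: {08a1, 0dca, 30b4, 3c0b, 52fc, 5a36, 5f0a, 6ca9, 899c, a0f2, acad, c25e, e81c}.
Reachable from 3c0b: {0dca, 3c0b, 5a36, 6ca9, 899c, a0f2, acad, c25e}.
Only in 30b4's history (ahead): {08a1, 30b4, 52fc, 5f0a, e81c} — 5.
Only in 3c0b's history (behind): {} — 0.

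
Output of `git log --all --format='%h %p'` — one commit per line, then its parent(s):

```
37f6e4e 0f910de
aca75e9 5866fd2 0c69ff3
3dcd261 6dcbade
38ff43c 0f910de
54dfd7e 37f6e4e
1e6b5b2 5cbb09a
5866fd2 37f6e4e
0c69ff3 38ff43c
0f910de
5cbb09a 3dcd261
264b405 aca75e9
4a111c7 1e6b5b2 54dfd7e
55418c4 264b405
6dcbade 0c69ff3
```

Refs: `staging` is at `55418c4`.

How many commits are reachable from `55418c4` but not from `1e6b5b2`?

Reachable from 55418c4: {0c69ff3, 0f910de, 264b405, 37f6e4e, 38ff43c, 55418c4, 5866fd2, aca75e9}.
Reachable from 1e6b5b2: {0c69ff3, 0f910de, 1e6b5b2, 38ff43c, 3dcd261, 5cbb09a, 6dcbade}.
In 55418c4's history but not 1e6b5b2's: {264b405, 37f6e4e, 55418c4, 5866fd2, aca75e9} — 5 commits.

5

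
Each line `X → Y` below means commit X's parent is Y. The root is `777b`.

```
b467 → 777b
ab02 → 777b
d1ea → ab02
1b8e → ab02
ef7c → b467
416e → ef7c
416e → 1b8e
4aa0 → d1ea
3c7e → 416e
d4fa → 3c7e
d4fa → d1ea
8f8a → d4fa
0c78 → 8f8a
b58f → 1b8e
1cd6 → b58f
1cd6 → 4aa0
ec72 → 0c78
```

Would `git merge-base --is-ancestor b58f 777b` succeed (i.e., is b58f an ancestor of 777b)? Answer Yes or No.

Ancestors of 777b: {777b}.
b58f is not in that set, so it is not an ancestor of 777b.

No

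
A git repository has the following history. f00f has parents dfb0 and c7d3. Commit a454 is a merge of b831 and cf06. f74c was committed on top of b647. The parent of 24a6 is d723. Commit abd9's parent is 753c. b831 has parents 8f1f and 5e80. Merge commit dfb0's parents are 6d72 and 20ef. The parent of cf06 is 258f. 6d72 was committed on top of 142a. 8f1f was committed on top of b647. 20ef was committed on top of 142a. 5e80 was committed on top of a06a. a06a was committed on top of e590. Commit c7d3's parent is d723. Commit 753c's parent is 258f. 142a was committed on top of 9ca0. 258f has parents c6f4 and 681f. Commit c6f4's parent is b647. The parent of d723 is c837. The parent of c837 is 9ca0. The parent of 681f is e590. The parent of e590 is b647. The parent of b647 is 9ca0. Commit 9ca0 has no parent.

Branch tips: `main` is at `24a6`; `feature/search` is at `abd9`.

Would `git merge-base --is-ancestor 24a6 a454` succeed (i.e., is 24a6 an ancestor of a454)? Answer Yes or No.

Ancestors of a454: {258f, 5e80, 681f, 8f1f, 9ca0, a06a, a454, b647, b831, c6f4, cf06, e590}.
24a6 is not in that set, so it is not an ancestor of a454.

No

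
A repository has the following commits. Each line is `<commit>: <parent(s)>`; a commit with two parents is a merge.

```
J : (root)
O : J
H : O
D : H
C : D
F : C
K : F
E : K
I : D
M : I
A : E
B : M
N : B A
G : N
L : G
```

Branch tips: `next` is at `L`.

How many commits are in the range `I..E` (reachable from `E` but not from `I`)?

Reachable from E: {C, D, E, F, H, J, K, O}.
Reachable from I: {D, H, I, J, O}.
In E's history but not I's: {C, E, F, K} — 4 commits.

4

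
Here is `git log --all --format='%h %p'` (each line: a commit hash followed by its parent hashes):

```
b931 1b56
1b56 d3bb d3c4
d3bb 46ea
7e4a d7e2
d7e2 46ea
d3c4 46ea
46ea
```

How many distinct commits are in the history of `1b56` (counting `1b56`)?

Walking parent pointers from 1b56: reachable set = {1b56, 46ea, d3bb, d3c4}.
That is 4 commits.

4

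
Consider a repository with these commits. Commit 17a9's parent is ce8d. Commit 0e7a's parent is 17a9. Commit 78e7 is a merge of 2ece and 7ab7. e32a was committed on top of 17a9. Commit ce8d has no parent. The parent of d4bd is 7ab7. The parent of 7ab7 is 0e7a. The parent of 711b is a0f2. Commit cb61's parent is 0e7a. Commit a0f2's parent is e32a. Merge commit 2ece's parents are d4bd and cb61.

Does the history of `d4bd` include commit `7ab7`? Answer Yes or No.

Yes

Ancestors of d4bd (commits reachable by following parents): {0e7a, 17a9, 7ab7, ce8d, d4bd}.
7ab7 is in that set, so it is an ancestor of d4bd.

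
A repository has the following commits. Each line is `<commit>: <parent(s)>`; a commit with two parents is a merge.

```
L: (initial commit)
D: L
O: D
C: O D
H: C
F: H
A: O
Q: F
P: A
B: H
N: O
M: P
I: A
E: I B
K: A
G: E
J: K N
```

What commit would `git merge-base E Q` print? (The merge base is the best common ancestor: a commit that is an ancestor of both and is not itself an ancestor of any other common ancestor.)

H

Ancestors of E: {A, B, C, D, E, H, I, L, O}.
Ancestors of Q: {C, D, F, H, L, O, Q}.
Common ancestors: {C, D, H, L, O}.
Among these, H is not an ancestor of any other common ancestor — it is the merge base.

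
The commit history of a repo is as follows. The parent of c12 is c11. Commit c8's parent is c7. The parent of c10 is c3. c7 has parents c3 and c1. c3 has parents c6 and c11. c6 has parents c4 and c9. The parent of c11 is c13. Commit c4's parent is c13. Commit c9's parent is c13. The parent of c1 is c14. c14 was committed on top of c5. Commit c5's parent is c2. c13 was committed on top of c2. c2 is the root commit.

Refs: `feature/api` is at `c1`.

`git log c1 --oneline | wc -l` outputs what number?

4

Walking parent pointers from c1: reachable set = {c1, c14, c2, c5}.
That is 4 commits.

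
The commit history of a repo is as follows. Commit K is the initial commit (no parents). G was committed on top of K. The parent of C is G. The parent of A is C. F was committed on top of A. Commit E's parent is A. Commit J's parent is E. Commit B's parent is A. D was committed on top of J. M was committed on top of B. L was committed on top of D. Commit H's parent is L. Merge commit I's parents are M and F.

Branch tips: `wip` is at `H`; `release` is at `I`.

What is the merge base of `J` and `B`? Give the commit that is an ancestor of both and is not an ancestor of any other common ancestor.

A

Ancestors of J: {A, C, E, G, J, K}.
Ancestors of B: {A, B, C, G, K}.
Common ancestors: {A, C, G, K}.
Among these, A is not an ancestor of any other common ancestor — it is the merge base.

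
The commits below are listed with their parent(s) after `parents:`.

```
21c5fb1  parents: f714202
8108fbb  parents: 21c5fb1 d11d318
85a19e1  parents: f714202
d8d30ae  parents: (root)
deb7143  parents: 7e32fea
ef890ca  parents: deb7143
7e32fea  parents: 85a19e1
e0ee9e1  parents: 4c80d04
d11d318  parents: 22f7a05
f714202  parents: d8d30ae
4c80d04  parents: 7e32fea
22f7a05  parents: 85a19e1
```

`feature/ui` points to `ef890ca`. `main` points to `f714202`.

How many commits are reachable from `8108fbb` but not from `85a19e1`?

4

Reachable from 8108fbb: {21c5fb1, 22f7a05, 8108fbb, 85a19e1, d11d318, d8d30ae, f714202}.
Reachable from 85a19e1: {85a19e1, d8d30ae, f714202}.
In 8108fbb's history but not 85a19e1's: {21c5fb1, 22f7a05, 8108fbb, d11d318} — 4 commits.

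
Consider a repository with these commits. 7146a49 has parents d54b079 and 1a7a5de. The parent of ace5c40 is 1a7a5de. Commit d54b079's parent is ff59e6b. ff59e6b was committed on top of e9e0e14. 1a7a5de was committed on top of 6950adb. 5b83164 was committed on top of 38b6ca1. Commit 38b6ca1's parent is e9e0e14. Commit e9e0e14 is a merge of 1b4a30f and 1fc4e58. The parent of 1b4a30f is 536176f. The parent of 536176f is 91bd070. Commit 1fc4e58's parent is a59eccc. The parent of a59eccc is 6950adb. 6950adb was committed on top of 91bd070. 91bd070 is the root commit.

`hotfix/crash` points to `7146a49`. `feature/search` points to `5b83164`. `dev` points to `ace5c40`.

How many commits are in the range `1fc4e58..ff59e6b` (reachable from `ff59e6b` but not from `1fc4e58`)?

4

Reachable from ff59e6b: {1b4a30f, 1fc4e58, 536176f, 6950adb, 91bd070, a59eccc, e9e0e14, ff59e6b}.
Reachable from 1fc4e58: {1fc4e58, 6950adb, 91bd070, a59eccc}.
In ff59e6b's history but not 1fc4e58's: {1b4a30f, 536176f, e9e0e14, ff59e6b} — 4 commits.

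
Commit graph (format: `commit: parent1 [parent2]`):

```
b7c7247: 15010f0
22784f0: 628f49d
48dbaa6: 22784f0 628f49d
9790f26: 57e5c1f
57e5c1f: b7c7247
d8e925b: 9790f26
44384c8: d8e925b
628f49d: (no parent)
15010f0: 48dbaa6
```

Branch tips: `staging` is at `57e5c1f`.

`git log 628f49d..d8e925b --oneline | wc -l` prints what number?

7

Reachable from d8e925b: {15010f0, 22784f0, 48dbaa6, 57e5c1f, 628f49d, 9790f26, b7c7247, d8e925b}.
Reachable from 628f49d: {628f49d}.
In d8e925b's history but not 628f49d's: {15010f0, 22784f0, 48dbaa6, 57e5c1f, 9790f26, b7c7247, d8e925b} — 7 commits.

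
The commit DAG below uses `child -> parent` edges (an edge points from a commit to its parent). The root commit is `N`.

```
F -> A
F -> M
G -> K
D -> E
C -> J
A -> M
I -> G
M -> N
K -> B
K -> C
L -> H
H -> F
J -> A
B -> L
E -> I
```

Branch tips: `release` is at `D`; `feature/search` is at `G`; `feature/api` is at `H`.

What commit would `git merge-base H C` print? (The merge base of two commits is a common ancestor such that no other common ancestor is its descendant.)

A

Ancestors of H: {A, F, H, M, N}.
Ancestors of C: {A, C, J, M, N}.
Common ancestors: {A, M, N}.
Among these, A is not an ancestor of any other common ancestor — it is the merge base.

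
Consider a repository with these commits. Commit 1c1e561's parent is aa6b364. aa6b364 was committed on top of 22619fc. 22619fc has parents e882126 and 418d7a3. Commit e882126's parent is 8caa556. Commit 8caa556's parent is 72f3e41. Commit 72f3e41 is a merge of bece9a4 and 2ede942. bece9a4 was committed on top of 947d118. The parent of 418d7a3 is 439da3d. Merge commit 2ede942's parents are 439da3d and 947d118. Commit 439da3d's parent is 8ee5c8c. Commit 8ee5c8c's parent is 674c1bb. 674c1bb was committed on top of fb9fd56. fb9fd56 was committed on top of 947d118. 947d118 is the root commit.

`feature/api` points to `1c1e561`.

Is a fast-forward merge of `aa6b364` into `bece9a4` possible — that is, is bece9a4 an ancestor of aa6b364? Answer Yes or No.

A fast-forward from bece9a4 to aa6b364 is possible iff bece9a4 is an ancestor of aa6b364.
Ancestors of aa6b364: {22619fc, 2ede942, 418d7a3, 439da3d, 674c1bb, 72f3e41, 8caa556, 8ee5c8c, 947d118, aa6b364, bece9a4, e882126, fb9fd56}.
bece9a4 is among them, so fast-forward is possible.

Yes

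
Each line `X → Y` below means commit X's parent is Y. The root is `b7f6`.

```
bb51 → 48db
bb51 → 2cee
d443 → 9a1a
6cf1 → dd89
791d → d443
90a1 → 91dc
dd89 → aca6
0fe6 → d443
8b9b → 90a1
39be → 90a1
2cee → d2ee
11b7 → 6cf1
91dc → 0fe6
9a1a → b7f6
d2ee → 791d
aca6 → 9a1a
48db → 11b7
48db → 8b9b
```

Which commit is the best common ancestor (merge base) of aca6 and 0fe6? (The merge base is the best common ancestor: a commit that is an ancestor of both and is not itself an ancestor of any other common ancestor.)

Ancestors of aca6: {9a1a, aca6, b7f6}.
Ancestors of 0fe6: {0fe6, 9a1a, b7f6, d443}.
Common ancestors: {9a1a, b7f6}.
Among these, 9a1a is not an ancestor of any other common ancestor — it is the merge base.

9a1a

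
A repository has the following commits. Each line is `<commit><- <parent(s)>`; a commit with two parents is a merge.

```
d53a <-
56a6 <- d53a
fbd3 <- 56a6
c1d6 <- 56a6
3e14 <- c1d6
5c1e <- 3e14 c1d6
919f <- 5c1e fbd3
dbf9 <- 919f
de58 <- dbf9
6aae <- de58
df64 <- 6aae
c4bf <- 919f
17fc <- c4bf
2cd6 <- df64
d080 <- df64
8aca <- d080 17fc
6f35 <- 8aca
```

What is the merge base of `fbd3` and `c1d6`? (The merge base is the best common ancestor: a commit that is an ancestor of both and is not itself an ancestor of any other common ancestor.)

Ancestors of fbd3: {56a6, d53a, fbd3}.
Ancestors of c1d6: {56a6, c1d6, d53a}.
Common ancestors: {56a6, d53a}.
Among these, 56a6 is not an ancestor of any other common ancestor — it is the merge base.

56a6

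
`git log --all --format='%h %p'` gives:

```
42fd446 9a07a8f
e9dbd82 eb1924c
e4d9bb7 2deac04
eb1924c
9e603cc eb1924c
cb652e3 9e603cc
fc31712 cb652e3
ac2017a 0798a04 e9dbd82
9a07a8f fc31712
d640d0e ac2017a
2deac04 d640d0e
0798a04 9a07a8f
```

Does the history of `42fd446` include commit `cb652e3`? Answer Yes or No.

Yes

Ancestors of 42fd446 (commits reachable by following parents): {42fd446, 9a07a8f, 9e603cc, cb652e3, eb1924c, fc31712}.
cb652e3 is in that set, so it is an ancestor of 42fd446.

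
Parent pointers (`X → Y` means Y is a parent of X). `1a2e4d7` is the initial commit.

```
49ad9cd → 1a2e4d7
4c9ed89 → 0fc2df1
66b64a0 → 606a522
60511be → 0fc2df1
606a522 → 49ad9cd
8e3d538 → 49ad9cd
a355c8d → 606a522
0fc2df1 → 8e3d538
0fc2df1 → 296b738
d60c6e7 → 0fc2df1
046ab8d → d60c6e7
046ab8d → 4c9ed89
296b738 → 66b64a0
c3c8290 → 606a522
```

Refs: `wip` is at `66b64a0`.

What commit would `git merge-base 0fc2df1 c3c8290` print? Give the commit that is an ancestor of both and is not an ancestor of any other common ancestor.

Ancestors of 0fc2df1: {0fc2df1, 1a2e4d7, 296b738, 49ad9cd, 606a522, 66b64a0, 8e3d538}.
Ancestors of c3c8290: {1a2e4d7, 49ad9cd, 606a522, c3c8290}.
Common ancestors: {1a2e4d7, 49ad9cd, 606a522}.
Among these, 606a522 is not an ancestor of any other common ancestor — it is the merge base.

606a522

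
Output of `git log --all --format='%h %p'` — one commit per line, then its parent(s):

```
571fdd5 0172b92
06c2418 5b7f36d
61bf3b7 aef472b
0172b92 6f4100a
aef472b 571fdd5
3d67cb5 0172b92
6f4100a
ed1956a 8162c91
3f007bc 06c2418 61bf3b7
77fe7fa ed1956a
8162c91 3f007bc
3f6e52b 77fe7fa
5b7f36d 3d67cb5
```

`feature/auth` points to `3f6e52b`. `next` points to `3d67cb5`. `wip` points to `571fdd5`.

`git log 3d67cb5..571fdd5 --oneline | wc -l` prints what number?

Reachable from 571fdd5: {0172b92, 571fdd5, 6f4100a}.
Reachable from 3d67cb5: {0172b92, 3d67cb5, 6f4100a}.
In 571fdd5's history but not 3d67cb5's: {571fdd5} — 1 commit.

1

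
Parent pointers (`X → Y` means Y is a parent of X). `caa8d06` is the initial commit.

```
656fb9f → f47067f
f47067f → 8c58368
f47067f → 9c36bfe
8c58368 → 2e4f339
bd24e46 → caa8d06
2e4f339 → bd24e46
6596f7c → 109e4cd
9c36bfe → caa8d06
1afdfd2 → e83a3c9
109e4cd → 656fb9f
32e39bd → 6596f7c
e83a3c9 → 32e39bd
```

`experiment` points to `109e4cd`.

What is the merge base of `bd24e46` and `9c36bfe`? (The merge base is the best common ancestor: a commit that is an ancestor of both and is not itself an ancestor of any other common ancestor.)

caa8d06

Ancestors of bd24e46: {bd24e46, caa8d06}.
Ancestors of 9c36bfe: {9c36bfe, caa8d06}.
Common ancestors: {caa8d06}.
The only common ancestor is caa8d06, so it is the merge base.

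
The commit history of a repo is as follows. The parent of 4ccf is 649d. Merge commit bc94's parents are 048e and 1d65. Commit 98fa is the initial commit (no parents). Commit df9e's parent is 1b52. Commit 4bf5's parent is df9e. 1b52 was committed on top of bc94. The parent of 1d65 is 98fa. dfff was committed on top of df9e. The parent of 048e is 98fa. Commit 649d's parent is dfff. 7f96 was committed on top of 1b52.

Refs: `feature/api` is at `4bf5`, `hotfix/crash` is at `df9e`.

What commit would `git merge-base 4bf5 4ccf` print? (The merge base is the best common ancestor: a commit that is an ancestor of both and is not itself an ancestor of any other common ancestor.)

df9e

Ancestors of 4bf5: {048e, 1b52, 1d65, 4bf5, 98fa, bc94, df9e}.
Ancestors of 4ccf: {048e, 1b52, 1d65, 4ccf, 649d, 98fa, bc94, df9e, dfff}.
Common ancestors: {048e, 1b52, 1d65, 98fa, bc94, df9e}.
Among these, df9e is not an ancestor of any other common ancestor — it is the merge base.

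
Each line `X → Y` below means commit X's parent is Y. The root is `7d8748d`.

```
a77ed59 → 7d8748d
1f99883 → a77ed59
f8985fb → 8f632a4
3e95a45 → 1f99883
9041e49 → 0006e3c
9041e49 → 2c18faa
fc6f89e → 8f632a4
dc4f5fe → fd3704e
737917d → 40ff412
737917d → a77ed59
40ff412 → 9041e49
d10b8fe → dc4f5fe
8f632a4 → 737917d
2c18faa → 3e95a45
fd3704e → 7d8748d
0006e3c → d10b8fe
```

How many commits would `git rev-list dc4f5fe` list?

3

Walking parent pointers from dc4f5fe: reachable set = {7d8748d, dc4f5fe, fd3704e}.
That is 3 commits.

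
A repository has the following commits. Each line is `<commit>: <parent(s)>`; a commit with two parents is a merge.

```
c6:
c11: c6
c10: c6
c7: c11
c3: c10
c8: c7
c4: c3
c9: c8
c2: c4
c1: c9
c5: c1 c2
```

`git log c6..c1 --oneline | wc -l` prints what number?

Reachable from c1: {c1, c11, c6, c7, c8, c9}.
Reachable from c6: {c6}.
In c1's history but not c6's: {c1, c11, c7, c8, c9} — 5 commits.

5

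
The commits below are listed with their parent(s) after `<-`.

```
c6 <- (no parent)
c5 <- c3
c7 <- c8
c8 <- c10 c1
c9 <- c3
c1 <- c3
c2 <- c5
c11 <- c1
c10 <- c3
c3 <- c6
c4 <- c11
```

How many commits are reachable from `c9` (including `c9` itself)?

Walking parent pointers from c9: reachable set = {c3, c6, c9}.
That is 3 commits.

3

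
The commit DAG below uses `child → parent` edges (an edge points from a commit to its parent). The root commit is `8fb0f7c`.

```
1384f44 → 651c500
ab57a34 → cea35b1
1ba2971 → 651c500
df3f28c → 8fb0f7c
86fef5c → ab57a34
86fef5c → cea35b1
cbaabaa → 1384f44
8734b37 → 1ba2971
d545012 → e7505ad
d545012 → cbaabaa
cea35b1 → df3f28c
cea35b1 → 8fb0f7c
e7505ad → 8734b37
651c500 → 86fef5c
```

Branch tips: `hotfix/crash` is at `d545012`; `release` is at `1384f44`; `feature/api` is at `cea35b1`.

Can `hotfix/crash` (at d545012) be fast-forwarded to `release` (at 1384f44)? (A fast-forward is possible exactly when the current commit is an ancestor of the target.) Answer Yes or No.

No

A fast-forward from d545012 to 1384f44 is possible iff d545012 is an ancestor of 1384f44.
Ancestors of 1384f44: {1384f44, 651c500, 86fef5c, 8fb0f7c, ab57a34, cea35b1, df3f28c}.
d545012 is not among them, so fast-forward is not possible.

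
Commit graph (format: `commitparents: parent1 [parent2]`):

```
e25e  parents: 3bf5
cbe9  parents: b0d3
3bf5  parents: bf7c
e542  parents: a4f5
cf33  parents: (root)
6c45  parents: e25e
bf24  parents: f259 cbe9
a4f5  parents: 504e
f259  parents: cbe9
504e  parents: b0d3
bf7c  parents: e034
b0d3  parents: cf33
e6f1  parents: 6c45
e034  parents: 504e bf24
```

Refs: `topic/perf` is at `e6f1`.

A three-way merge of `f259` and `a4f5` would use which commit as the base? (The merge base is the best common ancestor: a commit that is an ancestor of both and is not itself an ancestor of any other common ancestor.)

Ancestors of f259: {b0d3, cbe9, cf33, f259}.
Ancestors of a4f5: {504e, a4f5, b0d3, cf33}.
Common ancestors: {b0d3, cf33}.
Among these, b0d3 is not an ancestor of any other common ancestor — it is the merge base.

b0d3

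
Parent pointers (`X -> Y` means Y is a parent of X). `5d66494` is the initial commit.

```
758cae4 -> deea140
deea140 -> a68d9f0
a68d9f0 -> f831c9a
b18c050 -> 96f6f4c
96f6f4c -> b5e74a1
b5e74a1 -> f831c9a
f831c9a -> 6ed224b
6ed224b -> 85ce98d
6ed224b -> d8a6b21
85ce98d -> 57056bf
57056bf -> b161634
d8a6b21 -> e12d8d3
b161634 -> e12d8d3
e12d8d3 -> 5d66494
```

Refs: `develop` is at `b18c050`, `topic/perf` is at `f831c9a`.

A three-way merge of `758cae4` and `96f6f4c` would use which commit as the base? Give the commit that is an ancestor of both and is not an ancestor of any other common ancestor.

Ancestors of 758cae4: {57056bf, 5d66494, 6ed224b, 758cae4, 85ce98d, a68d9f0, b161634, d8a6b21, deea140, e12d8d3, f831c9a}.
Ancestors of 96f6f4c: {57056bf, 5d66494, 6ed224b, 85ce98d, 96f6f4c, b161634, b5e74a1, d8a6b21, e12d8d3, f831c9a}.
Common ancestors: {57056bf, 5d66494, 6ed224b, 85ce98d, b161634, d8a6b21, e12d8d3, f831c9a}.
Among these, f831c9a is not an ancestor of any other common ancestor — it is the merge base.

f831c9a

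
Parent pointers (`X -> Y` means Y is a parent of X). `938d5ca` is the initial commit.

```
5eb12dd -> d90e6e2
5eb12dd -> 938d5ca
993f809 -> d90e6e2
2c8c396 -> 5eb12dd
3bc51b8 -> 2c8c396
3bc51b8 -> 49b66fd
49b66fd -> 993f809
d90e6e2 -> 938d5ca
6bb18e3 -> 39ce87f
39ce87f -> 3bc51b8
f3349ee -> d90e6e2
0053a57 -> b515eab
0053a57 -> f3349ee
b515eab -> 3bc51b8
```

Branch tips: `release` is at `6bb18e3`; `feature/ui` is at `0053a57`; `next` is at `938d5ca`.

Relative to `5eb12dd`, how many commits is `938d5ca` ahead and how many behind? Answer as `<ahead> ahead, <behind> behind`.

Reachable from 938d5ca: {938d5ca}.
Reachable from 5eb12dd: {5eb12dd, 938d5ca, d90e6e2}.
Only in 938d5ca's history (ahead): {} — 0.
Only in 5eb12dd's history (behind): {5eb12dd, d90e6e2} — 2.

0 ahead, 2 behind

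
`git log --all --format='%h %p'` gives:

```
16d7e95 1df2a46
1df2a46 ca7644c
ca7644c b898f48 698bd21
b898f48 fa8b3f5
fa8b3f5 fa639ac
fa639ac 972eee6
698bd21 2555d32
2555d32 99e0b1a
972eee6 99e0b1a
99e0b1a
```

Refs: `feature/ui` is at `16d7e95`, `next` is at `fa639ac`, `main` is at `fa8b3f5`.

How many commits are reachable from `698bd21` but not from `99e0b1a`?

2

Reachable from 698bd21: {2555d32, 698bd21, 99e0b1a}.
Reachable from 99e0b1a: {99e0b1a}.
In 698bd21's history but not 99e0b1a's: {2555d32, 698bd21} — 2 commits.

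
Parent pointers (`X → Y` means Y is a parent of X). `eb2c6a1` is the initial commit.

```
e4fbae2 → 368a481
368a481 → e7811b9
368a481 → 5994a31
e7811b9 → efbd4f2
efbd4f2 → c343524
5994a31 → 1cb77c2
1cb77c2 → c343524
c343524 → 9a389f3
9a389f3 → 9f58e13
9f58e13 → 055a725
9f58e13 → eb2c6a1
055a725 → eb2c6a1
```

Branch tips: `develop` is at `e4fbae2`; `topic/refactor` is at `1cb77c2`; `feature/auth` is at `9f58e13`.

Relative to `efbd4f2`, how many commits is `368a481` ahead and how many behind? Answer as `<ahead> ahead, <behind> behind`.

4 ahead, 0 behind

Reachable from 368a481: {055a725, 1cb77c2, 368a481, 5994a31, 9a389f3, 9f58e13, c343524, e7811b9, eb2c6a1, efbd4f2}.
Reachable from efbd4f2: {055a725, 9a389f3, 9f58e13, c343524, eb2c6a1, efbd4f2}.
Only in 368a481's history (ahead): {1cb77c2, 368a481, 5994a31, e7811b9} — 4.
Only in efbd4f2's history (behind): {} — 0.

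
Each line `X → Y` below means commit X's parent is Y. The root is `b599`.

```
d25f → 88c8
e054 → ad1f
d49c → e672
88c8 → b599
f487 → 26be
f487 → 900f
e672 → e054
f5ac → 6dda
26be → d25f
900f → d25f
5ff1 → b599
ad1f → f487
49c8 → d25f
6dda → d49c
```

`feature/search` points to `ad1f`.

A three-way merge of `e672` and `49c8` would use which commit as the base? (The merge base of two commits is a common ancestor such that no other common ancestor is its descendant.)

d25f

Ancestors of e672: {26be, 88c8, 900f, ad1f, b599, d25f, e054, e672, f487}.
Ancestors of 49c8: {49c8, 88c8, b599, d25f}.
Common ancestors: {88c8, b599, d25f}.
Among these, d25f is not an ancestor of any other common ancestor — it is the merge base.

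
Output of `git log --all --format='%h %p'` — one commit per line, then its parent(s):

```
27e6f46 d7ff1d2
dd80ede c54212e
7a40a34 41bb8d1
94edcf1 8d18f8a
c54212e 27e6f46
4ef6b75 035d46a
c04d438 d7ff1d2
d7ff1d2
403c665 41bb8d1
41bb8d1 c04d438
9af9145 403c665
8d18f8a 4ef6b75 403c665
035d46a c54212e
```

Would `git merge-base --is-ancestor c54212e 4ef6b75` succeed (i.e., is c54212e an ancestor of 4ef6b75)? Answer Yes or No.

Ancestors of 4ef6b75 (commits reachable by following parents): {035d46a, 27e6f46, 4ef6b75, c54212e, d7ff1d2}.
c54212e is in that set, so it is an ancestor of 4ef6b75.

Yes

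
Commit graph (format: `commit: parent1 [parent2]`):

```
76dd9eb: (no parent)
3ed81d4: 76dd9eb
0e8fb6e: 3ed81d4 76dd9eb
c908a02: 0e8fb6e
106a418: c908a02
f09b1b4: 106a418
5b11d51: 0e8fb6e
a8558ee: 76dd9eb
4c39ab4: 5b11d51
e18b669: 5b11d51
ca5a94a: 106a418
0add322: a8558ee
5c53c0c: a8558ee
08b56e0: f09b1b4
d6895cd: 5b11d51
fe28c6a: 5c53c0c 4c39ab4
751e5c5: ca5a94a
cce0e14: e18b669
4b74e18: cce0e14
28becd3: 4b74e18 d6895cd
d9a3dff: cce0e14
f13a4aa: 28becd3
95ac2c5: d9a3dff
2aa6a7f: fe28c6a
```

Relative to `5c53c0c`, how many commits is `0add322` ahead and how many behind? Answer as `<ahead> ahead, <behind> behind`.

1 ahead, 1 behind

Reachable from 0add322: {0add322, 76dd9eb, a8558ee}.
Reachable from 5c53c0c: {5c53c0c, 76dd9eb, a8558ee}.
Only in 0add322's history (ahead): {0add322} — 1.
Only in 5c53c0c's history (behind): {5c53c0c} — 1.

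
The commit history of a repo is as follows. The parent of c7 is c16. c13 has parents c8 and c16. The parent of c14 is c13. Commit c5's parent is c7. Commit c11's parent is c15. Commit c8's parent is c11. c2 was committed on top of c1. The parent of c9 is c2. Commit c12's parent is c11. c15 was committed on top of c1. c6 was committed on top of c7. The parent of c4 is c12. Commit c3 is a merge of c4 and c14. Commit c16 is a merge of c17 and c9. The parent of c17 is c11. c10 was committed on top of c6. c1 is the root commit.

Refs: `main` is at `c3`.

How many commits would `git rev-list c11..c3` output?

10

Reachable from c3: {c1, c11, c12, c13, c14, c15, c16, c17, c2, c3, c4, c8, c9}.
Reachable from c11: {c1, c11, c15}.
In c3's history but not c11's: {c12, c13, c14, c16, c17, c2, c3, c4, c8, c9} — 10 commits.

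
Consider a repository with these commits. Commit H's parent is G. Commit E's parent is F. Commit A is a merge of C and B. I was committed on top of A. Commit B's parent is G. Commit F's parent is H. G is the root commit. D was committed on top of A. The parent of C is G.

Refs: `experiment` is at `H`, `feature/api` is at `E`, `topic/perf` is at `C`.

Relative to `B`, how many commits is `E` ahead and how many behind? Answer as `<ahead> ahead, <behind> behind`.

3 ahead, 1 behind

Reachable from E: {E, F, G, H}.
Reachable from B: {B, G}.
Only in E's history (ahead): {E, F, H} — 3.
Only in B's history (behind): {B} — 1.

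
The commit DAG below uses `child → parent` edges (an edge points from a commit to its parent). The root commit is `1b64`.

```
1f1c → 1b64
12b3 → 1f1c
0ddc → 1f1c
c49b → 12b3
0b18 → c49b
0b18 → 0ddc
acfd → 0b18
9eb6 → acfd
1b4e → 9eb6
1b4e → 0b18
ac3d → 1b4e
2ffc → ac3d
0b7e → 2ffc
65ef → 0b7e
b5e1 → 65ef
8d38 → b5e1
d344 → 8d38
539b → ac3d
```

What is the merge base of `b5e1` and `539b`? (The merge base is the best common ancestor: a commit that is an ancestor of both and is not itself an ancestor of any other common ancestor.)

Ancestors of b5e1: {0b18, 0b7e, 0ddc, 12b3, 1b4e, 1b64, 1f1c, 2ffc, 65ef, 9eb6, ac3d, acfd, b5e1, c49b}.
Ancestors of 539b: {0b18, 0ddc, 12b3, 1b4e, 1b64, 1f1c, 539b, 9eb6, ac3d, acfd, c49b}.
Common ancestors: {0b18, 0ddc, 12b3, 1b4e, 1b64, 1f1c, 9eb6, ac3d, acfd, c49b}.
Among these, ac3d is not an ancestor of any other common ancestor — it is the merge base.

ac3d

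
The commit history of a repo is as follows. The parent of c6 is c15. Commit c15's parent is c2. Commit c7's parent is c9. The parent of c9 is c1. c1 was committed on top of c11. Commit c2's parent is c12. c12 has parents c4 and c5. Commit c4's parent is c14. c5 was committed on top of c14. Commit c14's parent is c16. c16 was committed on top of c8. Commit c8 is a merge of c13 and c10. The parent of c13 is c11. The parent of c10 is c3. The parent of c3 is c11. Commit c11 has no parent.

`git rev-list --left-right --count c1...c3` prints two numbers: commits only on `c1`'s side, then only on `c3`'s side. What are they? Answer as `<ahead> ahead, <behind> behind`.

Reachable from c1: {c1, c11}.
Reachable from c3: {c11, c3}.
Only in c1's history (ahead): {c1} — 1.
Only in c3's history (behind): {c3} — 1.

1 ahead, 1 behind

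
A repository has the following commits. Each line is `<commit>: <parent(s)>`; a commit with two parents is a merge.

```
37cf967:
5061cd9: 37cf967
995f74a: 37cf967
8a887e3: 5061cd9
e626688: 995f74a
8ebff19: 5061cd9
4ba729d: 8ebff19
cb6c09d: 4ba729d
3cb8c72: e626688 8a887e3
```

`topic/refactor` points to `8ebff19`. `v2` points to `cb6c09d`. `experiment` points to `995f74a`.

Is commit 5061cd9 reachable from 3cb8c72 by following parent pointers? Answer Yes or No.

Ancestors of 3cb8c72 (commits reachable by following parents): {37cf967, 3cb8c72, 5061cd9, 8a887e3, 995f74a, e626688}.
5061cd9 is in that set, so it is an ancestor of 3cb8c72.

Yes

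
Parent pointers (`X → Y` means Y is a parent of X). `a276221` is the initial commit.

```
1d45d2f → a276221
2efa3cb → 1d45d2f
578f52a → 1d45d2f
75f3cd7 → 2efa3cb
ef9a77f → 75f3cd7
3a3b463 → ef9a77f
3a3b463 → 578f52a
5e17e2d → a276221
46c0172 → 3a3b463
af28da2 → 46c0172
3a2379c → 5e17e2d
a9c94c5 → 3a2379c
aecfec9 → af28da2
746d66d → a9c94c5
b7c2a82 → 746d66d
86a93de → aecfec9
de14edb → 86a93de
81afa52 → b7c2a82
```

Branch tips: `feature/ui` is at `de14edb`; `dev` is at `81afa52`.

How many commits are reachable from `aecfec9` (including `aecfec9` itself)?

Walking parent pointers from aecfec9: reachable set = {1d45d2f, 2efa3cb, 3a3b463, 46c0172, 578f52a, 75f3cd7, a276221, aecfec9, af28da2, ef9a77f}.
That is 10 commits.

10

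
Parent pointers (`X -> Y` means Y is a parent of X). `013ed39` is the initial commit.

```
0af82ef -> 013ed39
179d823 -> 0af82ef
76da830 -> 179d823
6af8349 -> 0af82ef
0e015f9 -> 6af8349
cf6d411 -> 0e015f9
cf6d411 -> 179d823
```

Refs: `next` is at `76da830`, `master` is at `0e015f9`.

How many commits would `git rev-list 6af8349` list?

Walking parent pointers from 6af8349: reachable set = {013ed39, 0af82ef, 6af8349}.
That is 3 commits.

3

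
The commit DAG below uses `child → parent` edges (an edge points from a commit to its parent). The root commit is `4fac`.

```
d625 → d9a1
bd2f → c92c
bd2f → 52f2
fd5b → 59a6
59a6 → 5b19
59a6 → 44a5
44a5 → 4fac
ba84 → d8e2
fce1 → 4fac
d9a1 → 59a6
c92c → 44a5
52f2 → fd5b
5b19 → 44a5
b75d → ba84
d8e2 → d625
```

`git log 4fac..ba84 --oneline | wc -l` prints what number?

Reachable from ba84: {44a5, 4fac, 59a6, 5b19, ba84, d625, d8e2, d9a1}.
Reachable from 4fac: {4fac}.
In ba84's history but not 4fac's: {44a5, 59a6, 5b19, ba84, d625, d8e2, d9a1} — 7 commits.

7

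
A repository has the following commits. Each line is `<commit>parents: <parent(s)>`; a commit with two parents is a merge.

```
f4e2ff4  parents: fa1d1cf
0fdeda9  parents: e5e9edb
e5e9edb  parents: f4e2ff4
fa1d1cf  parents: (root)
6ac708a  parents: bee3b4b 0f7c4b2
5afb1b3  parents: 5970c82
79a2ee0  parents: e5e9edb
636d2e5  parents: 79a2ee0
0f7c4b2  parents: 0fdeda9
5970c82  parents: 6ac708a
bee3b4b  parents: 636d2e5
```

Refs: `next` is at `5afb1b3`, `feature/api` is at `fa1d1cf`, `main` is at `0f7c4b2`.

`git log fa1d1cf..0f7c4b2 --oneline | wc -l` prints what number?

Reachable from 0f7c4b2: {0f7c4b2, 0fdeda9, e5e9edb, f4e2ff4, fa1d1cf}.
Reachable from fa1d1cf: {fa1d1cf}.
In 0f7c4b2's history but not fa1d1cf's: {0f7c4b2, 0fdeda9, e5e9edb, f4e2ff4} — 4 commits.

4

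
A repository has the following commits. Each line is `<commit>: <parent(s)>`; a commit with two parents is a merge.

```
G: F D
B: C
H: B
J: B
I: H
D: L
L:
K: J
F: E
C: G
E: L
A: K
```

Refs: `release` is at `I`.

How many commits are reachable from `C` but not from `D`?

4

Reachable from C: {C, D, E, F, G, L}.
Reachable from D: {D, L}.
In C's history but not D's: {C, E, F, G} — 4 commits.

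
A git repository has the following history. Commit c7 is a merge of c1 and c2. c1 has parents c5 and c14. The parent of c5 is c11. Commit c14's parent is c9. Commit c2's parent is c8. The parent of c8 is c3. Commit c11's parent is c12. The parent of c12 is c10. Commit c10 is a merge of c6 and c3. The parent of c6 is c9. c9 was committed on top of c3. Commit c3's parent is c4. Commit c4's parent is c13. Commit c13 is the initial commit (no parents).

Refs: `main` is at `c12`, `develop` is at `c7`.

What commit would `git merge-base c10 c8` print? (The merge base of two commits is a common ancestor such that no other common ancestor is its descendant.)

Ancestors of c10: {c10, c13, c3, c4, c6, c9}.
Ancestors of c8: {c13, c3, c4, c8}.
Common ancestors: {c13, c3, c4}.
Among these, c3 is not an ancestor of any other common ancestor — it is the merge base.

c3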